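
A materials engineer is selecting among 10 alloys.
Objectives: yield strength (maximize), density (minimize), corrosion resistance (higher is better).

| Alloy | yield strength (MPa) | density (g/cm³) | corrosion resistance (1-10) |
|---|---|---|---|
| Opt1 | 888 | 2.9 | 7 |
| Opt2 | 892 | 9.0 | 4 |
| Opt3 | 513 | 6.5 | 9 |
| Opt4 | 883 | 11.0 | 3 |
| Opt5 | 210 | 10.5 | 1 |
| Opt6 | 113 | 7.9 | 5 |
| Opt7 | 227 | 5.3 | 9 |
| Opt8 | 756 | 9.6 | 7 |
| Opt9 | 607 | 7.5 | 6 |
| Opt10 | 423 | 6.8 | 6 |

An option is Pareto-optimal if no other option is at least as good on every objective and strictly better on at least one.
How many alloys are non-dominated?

4

Opt1: not dominated (best density).
Opt2: not dominated (best yield strength).
Opt3: not dominated.
Opt4: dominated by Opt1 (yield strength 888≥883, density 2.9≤11.0, corrosion resistance 7≥3).
Opt5: dominated by Opt1 (yield strength 888≥210, density 2.9≤10.5, corrosion resistance 7≥1).
Opt6: dominated by Opt1 (yield strength 888≥113, density 2.9≤7.9, corrosion resistance 7≥5).
Opt7: not dominated.
Opt8: dominated by Opt1 (yield strength 888≥756, density 2.9≤9.6, corrosion resistance 7≥7).
Opt9: dominated by Opt1 (yield strength 888≥607, density 2.9≤7.5, corrosion resistance 7≥6).
Opt10: dominated by Opt1 (yield strength 888≥423, density 2.9≤6.8, corrosion resistance 7≥6).
Pareto-optimal: Opt1, Opt2, Opt3, Opt7 → 4.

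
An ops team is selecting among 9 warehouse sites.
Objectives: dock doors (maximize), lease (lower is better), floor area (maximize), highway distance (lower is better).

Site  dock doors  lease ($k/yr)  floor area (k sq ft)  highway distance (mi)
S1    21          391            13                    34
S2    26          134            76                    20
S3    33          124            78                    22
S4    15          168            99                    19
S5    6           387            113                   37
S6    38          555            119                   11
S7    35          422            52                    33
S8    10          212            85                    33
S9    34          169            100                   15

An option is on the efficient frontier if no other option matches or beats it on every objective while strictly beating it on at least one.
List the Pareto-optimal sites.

S2, S3, S4, S5, S6, S7, S9

S1: dominated by S2 (dock doors 26≥21, lease 134≤391, floor area 76≥13, highway distance 20≤34).
S2: not dominated.
S3: not dominated (best lease).
S4: not dominated.
S5: not dominated.
S6: not dominated (best dock doors).
S7: not dominated.
S8: dominated by S4 (dock doors 15≥10, lease 168≤212, floor area 99≥85, highway distance 19≤33).
S9: not dominated.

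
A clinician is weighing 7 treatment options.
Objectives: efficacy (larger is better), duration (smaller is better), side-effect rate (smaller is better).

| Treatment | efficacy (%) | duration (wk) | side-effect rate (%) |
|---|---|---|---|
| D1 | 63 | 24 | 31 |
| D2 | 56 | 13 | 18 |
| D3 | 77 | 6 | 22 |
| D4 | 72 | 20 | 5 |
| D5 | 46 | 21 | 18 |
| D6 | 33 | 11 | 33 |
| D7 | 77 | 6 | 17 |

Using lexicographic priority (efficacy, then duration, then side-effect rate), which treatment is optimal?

First maximize efficacy: best is 77, kept {D3, D7}.
Then minimize duration: best is 6, kept {D3, D7}.
Then minimize side-effect rate: best is 17, kept {D7}.

D7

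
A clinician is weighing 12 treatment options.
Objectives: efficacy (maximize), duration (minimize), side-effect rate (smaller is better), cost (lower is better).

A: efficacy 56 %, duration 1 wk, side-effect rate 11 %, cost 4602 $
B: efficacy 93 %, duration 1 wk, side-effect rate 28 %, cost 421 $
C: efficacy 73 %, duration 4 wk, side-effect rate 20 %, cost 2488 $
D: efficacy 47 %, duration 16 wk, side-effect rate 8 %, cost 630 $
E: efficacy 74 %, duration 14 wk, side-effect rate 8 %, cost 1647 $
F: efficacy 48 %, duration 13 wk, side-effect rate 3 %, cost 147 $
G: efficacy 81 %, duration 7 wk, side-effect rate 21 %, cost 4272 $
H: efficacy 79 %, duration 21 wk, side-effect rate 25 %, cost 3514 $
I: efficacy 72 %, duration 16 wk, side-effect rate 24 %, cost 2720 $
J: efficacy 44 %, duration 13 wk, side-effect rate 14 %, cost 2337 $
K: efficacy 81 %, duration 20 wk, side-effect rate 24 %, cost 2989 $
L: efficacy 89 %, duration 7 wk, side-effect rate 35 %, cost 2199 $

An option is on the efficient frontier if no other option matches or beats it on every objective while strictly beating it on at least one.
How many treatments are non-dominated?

A: not dominated.
B: not dominated (best efficacy).
C: not dominated.
D: dominated by F (efficacy 48≥47, duration 13≤16, side-effect rate 3≤8, cost 147≤630).
E: not dominated.
F: not dominated (best side-effect rate).
G: not dominated.
H: dominated by K (efficacy 81≥79, duration 20≤21, side-effect rate 24≤25, cost 2989≤3514).
I: dominated by C (efficacy 73≥72, duration 4≤16, side-effect rate 20≤24, cost 2488≤2720).
J: dominated by F (efficacy 48≥44, duration 13≤13, side-effect rate 3≤14, cost 147≤2337).
K: not dominated.
L: dominated by B (efficacy 93≥89, duration 1≤7, side-effect rate 28≤35, cost 421≤2199).
Pareto-optimal: A, B, C, E, F, G, K → 7.

7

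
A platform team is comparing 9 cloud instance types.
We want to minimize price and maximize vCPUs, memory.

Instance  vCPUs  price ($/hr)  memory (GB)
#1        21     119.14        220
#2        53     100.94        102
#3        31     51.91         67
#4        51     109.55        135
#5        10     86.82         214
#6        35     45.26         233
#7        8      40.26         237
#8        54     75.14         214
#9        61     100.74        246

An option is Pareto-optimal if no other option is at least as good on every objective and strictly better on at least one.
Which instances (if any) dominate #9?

#1: worse on vCPUs (21 vs 61).
#2: worse on vCPUs (53 vs 61).
#3: worse on vCPUs (31 vs 61).
#4: worse on vCPUs (51 vs 61).
#5: worse on vCPUs (10 vs 61).
#6: worse on vCPUs (35 vs 61).
#7: worse on vCPUs (8 vs 61).
#8: worse on vCPUs (54 vs 61).
No option dominates #9.

none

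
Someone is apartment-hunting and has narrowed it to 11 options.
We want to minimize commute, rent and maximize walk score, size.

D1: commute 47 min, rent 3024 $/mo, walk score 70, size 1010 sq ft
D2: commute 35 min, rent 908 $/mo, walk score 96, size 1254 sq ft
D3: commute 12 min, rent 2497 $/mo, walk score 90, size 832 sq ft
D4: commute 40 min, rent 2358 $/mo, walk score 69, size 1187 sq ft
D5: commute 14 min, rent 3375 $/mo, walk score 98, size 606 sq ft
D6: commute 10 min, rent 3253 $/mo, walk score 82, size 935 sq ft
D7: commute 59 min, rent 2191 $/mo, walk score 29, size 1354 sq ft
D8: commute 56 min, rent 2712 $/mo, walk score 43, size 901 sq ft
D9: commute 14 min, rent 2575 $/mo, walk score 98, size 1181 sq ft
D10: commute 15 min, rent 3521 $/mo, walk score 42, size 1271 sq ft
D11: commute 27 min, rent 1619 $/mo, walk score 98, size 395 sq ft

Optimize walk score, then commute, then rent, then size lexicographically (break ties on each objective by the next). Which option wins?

First maximize walk score: best is 98, kept {D5, D9, D11}.
Then minimize commute: best is 14, kept {D5, D9}.
Then minimize rent: best is 2575, kept {D9}.

D9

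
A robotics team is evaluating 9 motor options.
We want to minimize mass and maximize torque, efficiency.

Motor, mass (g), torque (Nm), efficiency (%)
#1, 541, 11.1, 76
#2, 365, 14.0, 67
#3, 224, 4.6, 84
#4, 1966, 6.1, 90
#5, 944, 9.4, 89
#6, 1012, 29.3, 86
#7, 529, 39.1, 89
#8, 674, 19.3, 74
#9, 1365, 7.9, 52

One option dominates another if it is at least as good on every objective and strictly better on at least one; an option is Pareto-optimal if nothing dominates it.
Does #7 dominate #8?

Yes

#7 vs #8: mass 529≤674, torque 39.1≥19.3, efficiency 89≥74 — #7 is at least as good on every objective with at least one strict improvement.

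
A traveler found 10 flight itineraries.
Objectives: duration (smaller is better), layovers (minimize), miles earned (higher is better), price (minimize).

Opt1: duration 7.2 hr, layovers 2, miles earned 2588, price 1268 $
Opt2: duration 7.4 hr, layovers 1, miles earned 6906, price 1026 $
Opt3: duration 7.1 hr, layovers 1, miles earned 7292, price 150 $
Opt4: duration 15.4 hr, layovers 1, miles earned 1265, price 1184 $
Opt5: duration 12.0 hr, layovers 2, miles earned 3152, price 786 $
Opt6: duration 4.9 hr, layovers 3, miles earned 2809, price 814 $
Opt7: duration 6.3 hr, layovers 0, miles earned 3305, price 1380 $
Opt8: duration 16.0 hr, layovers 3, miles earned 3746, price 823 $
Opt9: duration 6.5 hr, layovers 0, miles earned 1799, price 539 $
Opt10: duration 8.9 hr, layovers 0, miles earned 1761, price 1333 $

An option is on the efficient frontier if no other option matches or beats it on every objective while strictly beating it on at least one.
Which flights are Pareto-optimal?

Opt1: dominated by Opt3 (duration 7.1≤7.2, layovers 1≤2, miles earned 7292≥2588, price 150≤1268).
Opt2: dominated by Opt3 (duration 7.1≤7.4, layovers 1≤1, miles earned 7292≥6906, price 150≤1026).
Opt3: not dominated (best miles earned).
Opt4: dominated by Opt2 (duration 7.4≤15.4, layovers 1≤1, miles earned 6906≥1265, price 1026≤1184).
Opt5: dominated by Opt3 (duration 7.1≤12.0, layovers 1≤2, miles earned 7292≥3152, price 150≤786).
Opt6: not dominated (best duration).
Opt7: not dominated.
Opt8: dominated by Opt3 (duration 7.1≤16.0, layovers 1≤3, miles earned 7292≥3746, price 150≤823).
Opt9: not dominated.
Opt10: dominated by Opt9 (duration 6.5≤8.9, layovers 0≤0, miles earned 1799≥1761, price 539≤1333).

Opt3, Opt6, Opt7, Opt9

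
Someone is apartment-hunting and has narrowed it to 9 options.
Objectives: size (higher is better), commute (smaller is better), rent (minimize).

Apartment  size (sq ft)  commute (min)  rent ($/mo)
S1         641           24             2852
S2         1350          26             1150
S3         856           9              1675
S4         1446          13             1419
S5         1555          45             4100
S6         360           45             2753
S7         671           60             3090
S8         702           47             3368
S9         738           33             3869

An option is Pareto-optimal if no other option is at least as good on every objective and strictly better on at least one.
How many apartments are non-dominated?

S1: dominated by S3 (size 856≥641, commute 9≤24, rent 1675≤2852).
S2: not dominated (best rent).
S3: not dominated (best commute).
S4: not dominated.
S5: not dominated (best size).
S6: dominated by S2 (size 1350≥360, commute 26≤45, rent 1150≤2753).
S7: dominated by S2 (size 1350≥671, commute 26≤60, rent 1150≤3090).
S8: dominated by S2 (size 1350≥702, commute 26≤47, rent 1150≤3368).
S9: dominated by S2 (size 1350≥738, commute 26≤33, rent 1150≤3869).
Pareto-optimal: S2, S3, S4, S5 → 4.

4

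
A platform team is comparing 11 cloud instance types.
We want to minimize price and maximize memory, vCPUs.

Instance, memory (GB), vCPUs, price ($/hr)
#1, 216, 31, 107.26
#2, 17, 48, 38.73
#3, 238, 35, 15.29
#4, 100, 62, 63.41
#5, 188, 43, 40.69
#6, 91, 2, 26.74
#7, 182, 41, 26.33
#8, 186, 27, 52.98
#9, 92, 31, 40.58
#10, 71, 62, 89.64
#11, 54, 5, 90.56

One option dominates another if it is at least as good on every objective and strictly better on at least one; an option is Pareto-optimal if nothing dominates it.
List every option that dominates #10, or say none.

#4: memory 100≥71, vCPUs 62≥62, price 63.41≤89.64 — dominates #10.
Others (#1, #2, #3, #5, #6, #7, #8, #9, #11) are each worse than #10 on at least one objective.

#4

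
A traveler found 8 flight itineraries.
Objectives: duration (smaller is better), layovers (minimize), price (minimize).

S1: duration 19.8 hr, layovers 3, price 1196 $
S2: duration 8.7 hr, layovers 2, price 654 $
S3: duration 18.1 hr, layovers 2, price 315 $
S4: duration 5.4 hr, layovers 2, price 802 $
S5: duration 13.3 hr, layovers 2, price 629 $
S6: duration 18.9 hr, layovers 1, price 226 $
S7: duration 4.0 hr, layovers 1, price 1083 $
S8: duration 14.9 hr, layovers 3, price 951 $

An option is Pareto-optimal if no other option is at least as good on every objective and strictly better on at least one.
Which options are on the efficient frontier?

S2, S3, S4, S5, S6, S7

S1: dominated by S2 (duration 8.7≤19.8, layovers 2≤3, price 654≤1196).
S2: not dominated.
S3: not dominated.
S4: not dominated.
S5: not dominated.
S6: not dominated (best price).
S7: not dominated (best duration).
S8: dominated by S2 (duration 8.7≤14.9, layovers 2≤3, price 654≤951).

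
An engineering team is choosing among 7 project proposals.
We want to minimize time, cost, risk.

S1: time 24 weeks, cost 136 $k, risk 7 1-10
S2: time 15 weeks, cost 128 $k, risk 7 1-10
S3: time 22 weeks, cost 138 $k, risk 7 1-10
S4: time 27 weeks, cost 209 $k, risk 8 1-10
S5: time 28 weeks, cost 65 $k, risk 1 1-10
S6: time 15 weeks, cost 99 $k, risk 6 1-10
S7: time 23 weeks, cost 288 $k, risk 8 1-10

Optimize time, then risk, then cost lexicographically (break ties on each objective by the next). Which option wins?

First minimize time: best is 15, kept {S2, S6}.
Then minimize risk: best is 6, kept {S6}.

S6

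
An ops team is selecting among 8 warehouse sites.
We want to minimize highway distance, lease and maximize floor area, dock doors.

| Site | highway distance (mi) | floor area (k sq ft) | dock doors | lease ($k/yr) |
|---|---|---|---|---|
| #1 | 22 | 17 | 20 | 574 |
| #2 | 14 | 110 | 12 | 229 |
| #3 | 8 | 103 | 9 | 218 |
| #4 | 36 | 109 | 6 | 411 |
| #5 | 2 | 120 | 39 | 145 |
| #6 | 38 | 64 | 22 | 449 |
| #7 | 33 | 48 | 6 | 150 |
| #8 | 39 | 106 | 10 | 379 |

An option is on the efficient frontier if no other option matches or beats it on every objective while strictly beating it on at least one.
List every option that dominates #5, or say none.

none

#1: worse on highway distance (22 vs 2).
#2: worse on highway distance (14 vs 2).
#3: worse on highway distance (8 vs 2).
#4: worse on highway distance (36 vs 2).
#6: worse on highway distance (38 vs 2).
#7: worse on highway distance (33 vs 2).
#8: worse on highway distance (39 vs 2).
No option dominates #5.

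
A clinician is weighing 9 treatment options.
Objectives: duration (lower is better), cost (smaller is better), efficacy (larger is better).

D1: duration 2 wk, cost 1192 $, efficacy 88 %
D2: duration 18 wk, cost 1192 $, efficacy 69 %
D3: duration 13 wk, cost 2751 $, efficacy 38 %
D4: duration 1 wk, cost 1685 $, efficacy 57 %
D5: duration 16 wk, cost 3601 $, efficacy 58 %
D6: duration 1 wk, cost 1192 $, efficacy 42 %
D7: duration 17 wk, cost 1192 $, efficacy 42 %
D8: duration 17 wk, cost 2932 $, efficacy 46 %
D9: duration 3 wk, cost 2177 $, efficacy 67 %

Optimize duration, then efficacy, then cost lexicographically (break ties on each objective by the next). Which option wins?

D4

First minimize duration: best is 1, kept {D4, D6}.
Then maximize efficacy: best is 57, kept {D4}.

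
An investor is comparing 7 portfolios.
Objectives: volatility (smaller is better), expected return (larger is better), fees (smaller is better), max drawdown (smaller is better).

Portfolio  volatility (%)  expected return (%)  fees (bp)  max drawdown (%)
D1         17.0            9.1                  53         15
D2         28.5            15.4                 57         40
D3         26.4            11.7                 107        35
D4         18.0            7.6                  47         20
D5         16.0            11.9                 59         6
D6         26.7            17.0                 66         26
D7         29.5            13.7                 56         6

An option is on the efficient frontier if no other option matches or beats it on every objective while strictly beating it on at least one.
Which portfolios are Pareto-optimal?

D1, D2, D4, D5, D6, D7

D1: not dominated.
D2: not dominated.
D3: dominated by D5 (volatility 16.0≤26.4, expected return 11.9≥11.7, fees 59≤107, max drawdown 6≤35).
D4: not dominated (best fees).
D5: not dominated (best volatility).
D6: not dominated (best expected return).
D7: not dominated.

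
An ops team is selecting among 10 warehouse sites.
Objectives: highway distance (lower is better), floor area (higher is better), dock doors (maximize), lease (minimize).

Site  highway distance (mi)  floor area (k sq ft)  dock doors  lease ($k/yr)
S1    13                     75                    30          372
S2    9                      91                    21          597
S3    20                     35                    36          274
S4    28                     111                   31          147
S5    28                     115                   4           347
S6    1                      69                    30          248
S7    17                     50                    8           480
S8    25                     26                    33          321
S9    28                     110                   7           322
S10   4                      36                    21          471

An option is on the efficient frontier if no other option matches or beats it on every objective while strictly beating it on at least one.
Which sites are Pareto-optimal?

S1: not dominated.
S2: not dominated.
S3: not dominated (best dock doors).
S4: not dominated (best lease).
S5: not dominated (best floor area).
S6: not dominated (best highway distance).
S7: dominated by S1 (highway distance 13≤17, floor area 75≥50, dock doors 30≥8, lease 372≤480).
S8: dominated by S3 (highway distance 20≤25, floor area 35≥26, dock doors 36≥33, lease 274≤321).
S9: dominated by S4 (highway distance 28≤28, floor area 111≥110, dock doors 31≥7, lease 147≤322).
S10: dominated by S6 (highway distance 1≤4, floor area 69≥36, dock doors 30≥21, lease 248≤471).

S1, S2, S3, S4, S5, S6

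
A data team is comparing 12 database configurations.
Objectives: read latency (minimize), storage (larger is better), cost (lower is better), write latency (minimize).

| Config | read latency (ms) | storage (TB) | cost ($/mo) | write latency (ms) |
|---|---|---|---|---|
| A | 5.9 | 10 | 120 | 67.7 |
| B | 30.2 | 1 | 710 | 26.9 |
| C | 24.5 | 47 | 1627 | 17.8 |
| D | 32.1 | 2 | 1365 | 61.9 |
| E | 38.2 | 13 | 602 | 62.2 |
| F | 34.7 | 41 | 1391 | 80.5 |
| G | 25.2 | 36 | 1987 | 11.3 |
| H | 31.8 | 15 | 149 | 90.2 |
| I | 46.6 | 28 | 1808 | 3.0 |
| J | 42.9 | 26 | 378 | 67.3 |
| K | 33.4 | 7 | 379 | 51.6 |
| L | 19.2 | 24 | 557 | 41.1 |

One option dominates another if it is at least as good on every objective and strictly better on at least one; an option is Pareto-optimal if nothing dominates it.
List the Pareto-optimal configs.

A: not dominated (best read latency).
B: not dominated.
C: not dominated (best storage).
D: dominated by L (read latency 19.2≤32.1, storage 24≥2, cost 557≤1365, write latency 41.1≤61.9).
E: dominated by L (read latency 19.2≤38.2, storage 24≥13, cost 557≤602, write latency 41.1≤62.2).
F: not dominated.
G: not dominated.
H: not dominated.
I: not dominated (best write latency).
J: not dominated.
K: not dominated.
L: not dominated.

A, B, C, F, G, H, I, J, K, L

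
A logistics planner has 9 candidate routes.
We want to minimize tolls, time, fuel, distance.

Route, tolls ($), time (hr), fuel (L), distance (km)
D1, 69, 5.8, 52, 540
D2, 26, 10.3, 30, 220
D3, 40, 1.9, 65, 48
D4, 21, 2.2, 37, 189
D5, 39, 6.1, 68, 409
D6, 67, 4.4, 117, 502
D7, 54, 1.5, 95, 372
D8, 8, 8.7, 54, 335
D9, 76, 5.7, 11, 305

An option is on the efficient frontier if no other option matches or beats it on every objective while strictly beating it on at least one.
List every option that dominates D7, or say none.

none

D1: worse on tolls (69 vs 54).
D2: worse on time (10.3 vs 1.5).
D3: worse on time (1.9 vs 1.5).
D4: worse on time (2.2 vs 1.5).
D5: worse on time (6.1 vs 1.5).
D6: worse on tolls (67 vs 54).
D8: worse on time (8.7 vs 1.5).
D9: worse on tolls (76 vs 54).
No option dominates D7.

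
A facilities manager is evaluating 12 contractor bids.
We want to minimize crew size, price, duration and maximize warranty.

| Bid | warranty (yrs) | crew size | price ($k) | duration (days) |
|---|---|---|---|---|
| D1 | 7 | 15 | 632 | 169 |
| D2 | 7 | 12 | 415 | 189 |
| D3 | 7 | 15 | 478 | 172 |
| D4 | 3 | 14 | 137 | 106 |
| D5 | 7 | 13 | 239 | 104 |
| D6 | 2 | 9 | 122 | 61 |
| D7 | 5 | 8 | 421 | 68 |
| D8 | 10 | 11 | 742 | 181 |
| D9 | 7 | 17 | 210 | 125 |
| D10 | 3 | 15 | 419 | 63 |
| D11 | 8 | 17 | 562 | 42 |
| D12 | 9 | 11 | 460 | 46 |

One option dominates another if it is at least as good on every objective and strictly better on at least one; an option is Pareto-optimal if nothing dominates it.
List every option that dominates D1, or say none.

D5, D12

D5: warranty 7≥7, crew size 13≤15, price 239≤632, duration 104≤169 — dominates D1.
D12: warranty 9≥7, crew size 11≤15, price 460≤632, duration 46≤169 — dominates D1.
Others (D2, D3, D4, D6, D7, D8, D9, D10, D11) are each worse than D1 on at least one objective.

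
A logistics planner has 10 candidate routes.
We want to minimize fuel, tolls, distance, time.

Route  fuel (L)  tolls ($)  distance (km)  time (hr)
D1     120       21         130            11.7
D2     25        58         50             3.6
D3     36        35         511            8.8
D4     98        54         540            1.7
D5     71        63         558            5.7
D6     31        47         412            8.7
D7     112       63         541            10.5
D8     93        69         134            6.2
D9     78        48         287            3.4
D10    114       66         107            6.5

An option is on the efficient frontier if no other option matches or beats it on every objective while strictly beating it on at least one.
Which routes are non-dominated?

D1: not dominated (best tolls).
D2: not dominated (best fuel).
D3: not dominated.
D4: not dominated (best time).
D5: dominated by D2 (fuel 25≤71, tolls 58≤63, distance 50≤558, time 3.6≤5.7).
D6: not dominated.
D7: dominated by D2 (fuel 25≤112, tolls 58≤63, distance 50≤541, time 3.6≤10.5).
D8: dominated by D2 (fuel 25≤93, tolls 58≤69, distance 50≤134, time 3.6≤6.2).
D9: not dominated.
D10: dominated by D2 (fuel 25≤114, tolls 58≤66, distance 50≤107, time 3.6≤6.5).

D1, D2, D3, D4, D6, D9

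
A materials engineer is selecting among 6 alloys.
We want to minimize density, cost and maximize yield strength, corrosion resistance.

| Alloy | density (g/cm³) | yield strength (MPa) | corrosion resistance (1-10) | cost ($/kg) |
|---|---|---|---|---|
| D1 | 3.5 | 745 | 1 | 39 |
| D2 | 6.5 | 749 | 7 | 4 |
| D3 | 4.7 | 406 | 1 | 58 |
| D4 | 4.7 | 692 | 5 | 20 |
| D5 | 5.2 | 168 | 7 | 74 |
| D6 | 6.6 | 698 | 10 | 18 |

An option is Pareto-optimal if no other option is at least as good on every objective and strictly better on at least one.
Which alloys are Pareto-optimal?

D1, D2, D4, D5, D6

D1: not dominated (best density).
D2: not dominated (best yield strength).
D3: dominated by D1 (density 3.5≤4.7, yield strength 745≥406, corrosion resistance 1≥1, cost 39≤58).
D4: not dominated.
D5: not dominated.
D6: not dominated (best corrosion resistance).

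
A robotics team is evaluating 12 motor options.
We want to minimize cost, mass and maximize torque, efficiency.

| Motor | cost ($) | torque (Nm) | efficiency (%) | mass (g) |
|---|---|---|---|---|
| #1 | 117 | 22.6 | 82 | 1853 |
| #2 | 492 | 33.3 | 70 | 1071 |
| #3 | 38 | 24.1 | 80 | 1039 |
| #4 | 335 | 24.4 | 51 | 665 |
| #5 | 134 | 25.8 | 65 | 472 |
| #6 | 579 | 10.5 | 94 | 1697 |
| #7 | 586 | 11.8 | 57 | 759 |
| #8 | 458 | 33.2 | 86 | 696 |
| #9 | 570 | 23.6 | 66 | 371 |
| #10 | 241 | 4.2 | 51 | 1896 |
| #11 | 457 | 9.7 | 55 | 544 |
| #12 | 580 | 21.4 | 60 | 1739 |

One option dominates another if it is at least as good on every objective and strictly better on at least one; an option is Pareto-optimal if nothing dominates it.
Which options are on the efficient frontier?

#1, #2, #3, #5, #6, #8, #9

#1: not dominated.
#2: not dominated (best torque).
#3: not dominated (best cost).
#4: dominated by #5 (cost 134≤335, torque 25.8≥24.4, efficiency 65≥51, mass 472≤665).
#5: not dominated.
#6: not dominated (best efficiency).
#7: dominated by #5 (cost 134≤586, torque 25.8≥11.8, efficiency 65≥57, mass 472≤759).
#8: not dominated.
#9: not dominated (best mass).
#10: dominated by #1 (cost 117≤241, torque 22.6≥4.2, efficiency 82≥51, mass 1853≤1896).
#11: dominated by #5 (cost 134≤457, torque 25.8≥9.7, efficiency 65≥55, mass 472≤544).
#12: dominated by #2 (cost 492≤580, torque 33.3≥21.4, efficiency 70≥60, mass 1071≤1739).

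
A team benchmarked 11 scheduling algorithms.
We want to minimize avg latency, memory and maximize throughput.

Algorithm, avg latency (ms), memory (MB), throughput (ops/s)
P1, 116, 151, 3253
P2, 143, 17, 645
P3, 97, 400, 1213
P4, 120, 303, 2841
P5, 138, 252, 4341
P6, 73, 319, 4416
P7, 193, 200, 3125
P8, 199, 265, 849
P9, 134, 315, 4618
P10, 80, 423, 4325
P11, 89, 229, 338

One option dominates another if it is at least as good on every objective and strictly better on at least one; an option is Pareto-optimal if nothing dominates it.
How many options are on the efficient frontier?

6

P1: not dominated.
P2: not dominated (best memory).
P3: dominated by P6 (avg latency 73≤97, memory 319≤400, throughput 4416≥1213).
P4: dominated by P1 (avg latency 116≤120, memory 151≤303, throughput 3253≥2841).
P5: not dominated.
P6: not dominated (best avg latency).
P7: dominated by P1 (avg latency 116≤193, memory 151≤200, throughput 3253≥3125).
P8: dominated by P1 (avg latency 116≤199, memory 151≤265, throughput 3253≥849).
P9: not dominated (best throughput).
P10: dominated by P6 (avg latency 73≤80, memory 319≤423, throughput 4416≥4325).
P11: not dominated.
Pareto-optimal: P1, P2, P5, P6, P9, P11 → 6.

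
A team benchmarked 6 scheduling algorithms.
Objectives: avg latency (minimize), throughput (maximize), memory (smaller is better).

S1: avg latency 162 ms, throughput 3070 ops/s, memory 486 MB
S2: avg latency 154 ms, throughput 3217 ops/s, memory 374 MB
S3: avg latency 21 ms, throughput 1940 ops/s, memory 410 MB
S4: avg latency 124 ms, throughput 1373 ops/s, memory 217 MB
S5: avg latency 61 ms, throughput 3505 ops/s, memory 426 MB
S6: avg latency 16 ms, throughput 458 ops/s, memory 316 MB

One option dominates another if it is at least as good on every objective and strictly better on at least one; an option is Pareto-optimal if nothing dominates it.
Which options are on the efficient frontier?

S1: dominated by S2 (avg latency 154≤162, throughput 3217≥3070, memory 374≤486).
S2: not dominated.
S3: not dominated.
S4: not dominated (best memory).
S5: not dominated (best throughput).
S6: not dominated (best avg latency).

S2, S3, S4, S5, S6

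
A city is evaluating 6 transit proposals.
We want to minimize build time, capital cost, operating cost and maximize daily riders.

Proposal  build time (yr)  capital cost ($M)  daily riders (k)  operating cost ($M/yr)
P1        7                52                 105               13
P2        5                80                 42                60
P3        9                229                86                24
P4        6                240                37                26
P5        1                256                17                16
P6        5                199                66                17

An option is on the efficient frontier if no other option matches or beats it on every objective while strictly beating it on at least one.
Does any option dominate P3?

P1 vs P3: build time 7≤9, capital cost 52≤229, daily riders 105≥86, operating cost 13≤24 — P1 is at least as good on every objective and strictly better on at least one, so P1 dominates P3.

Yes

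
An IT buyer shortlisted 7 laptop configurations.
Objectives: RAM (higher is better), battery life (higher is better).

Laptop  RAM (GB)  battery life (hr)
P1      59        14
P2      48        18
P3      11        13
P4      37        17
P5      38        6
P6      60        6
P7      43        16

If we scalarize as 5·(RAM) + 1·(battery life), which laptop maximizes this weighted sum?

P1

P1: 5·59 + 1·14 = 309
P2: 5·48 + 1·18 = 258
P3: 5·11 + 1·13 = 68
P4: 5·37 + 1·17 = 202
P5: 5·38 + 1·6 = 196
P6: 5·60 + 1·6 = 306
P7: 5·43 + 1·16 = 231
Highest: P1 at 309.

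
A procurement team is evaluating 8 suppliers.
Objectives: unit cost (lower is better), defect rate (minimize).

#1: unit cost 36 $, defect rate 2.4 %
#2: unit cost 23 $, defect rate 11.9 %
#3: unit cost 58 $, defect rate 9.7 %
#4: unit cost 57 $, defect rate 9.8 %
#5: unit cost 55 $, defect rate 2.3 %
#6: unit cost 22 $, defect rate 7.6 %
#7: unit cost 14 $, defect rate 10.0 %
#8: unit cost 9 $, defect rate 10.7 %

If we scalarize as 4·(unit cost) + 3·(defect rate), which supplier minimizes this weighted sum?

#1: 4·36 + 3·2.4 = 151.2
#2: 4·23 + 3·11.9 = 127.7
#3: 4·58 + 3·9.7 = 261.1
#4: 4·57 + 3·9.8 = 257.4
#5: 4·55 + 3·2.3 = 226.9
#6: 4·22 + 3·7.6 = 110.8
#7: 4·14 + 3·10.0 = 86.0
#8: 4·9 + 3·10.7 = 68.1
Lowest: #8 at 68.1.

#8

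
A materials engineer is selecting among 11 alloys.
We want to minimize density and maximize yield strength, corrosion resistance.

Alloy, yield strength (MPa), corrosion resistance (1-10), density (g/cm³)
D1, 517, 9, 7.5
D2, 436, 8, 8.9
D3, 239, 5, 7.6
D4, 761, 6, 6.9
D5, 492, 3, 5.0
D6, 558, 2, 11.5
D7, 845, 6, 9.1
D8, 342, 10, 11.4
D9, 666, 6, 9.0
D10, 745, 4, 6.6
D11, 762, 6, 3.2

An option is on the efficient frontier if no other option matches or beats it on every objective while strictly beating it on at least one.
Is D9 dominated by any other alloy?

Yes

D4 vs D9: yield strength 761≥666, corrosion resistance 6≥6, density 6.9≤9.0 — D4 is at least as good on every objective and strictly better on at least one, so D4 dominates D9.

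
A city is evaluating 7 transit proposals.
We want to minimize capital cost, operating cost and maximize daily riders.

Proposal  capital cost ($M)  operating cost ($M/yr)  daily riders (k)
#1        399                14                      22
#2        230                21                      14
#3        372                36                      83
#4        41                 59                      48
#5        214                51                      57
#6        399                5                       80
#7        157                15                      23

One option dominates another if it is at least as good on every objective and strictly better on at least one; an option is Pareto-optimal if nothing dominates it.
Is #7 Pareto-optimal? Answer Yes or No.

#1: worse on capital cost (399 vs 157).
#2: worse on capital cost (230 vs 157).
#3: worse on capital cost (372 vs 157).
#4: worse on operating cost (59 vs 15).
#5: worse on capital cost (214 vs 157).
#6: worse on capital cost (399 vs 157).
No option is at least as good as #7 on every objective and strictly better on one.

Yes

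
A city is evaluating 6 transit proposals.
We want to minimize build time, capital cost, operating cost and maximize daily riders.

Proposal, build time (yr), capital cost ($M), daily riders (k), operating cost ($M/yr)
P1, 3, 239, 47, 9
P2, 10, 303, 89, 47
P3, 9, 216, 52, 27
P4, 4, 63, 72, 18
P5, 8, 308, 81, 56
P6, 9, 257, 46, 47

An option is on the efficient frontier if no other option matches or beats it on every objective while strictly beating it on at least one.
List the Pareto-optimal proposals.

P1, P2, P4, P5

P1: not dominated (best build time).
P2: not dominated (best daily riders).
P3: dominated by P4 (build time 4≤9, capital cost 63≤216, daily riders 72≥52, operating cost 18≤27).
P4: not dominated (best capital cost).
P5: not dominated.
P6: dominated by P1 (build time 3≤9, capital cost 239≤257, daily riders 47≥46, operating cost 9≤47).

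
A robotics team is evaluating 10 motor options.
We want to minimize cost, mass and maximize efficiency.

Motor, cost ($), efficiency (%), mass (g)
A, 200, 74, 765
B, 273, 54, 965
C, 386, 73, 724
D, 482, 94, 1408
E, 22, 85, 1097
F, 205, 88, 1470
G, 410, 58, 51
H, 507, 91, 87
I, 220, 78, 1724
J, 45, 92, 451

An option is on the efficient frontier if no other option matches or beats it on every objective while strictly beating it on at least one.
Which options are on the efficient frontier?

D, E, G, H, J

A: dominated by J (cost 45≤200, efficiency 92≥74, mass 451≤765).
B: dominated by A (cost 200≤273, efficiency 74≥54, mass 765≤965).
C: dominated by J (cost 45≤386, efficiency 92≥73, mass 451≤724).
D: not dominated (best efficiency).
E: not dominated (best cost).
F: dominated by J (cost 45≤205, efficiency 92≥88, mass 451≤1470).
G: not dominated (best mass).
H: not dominated.
I: dominated by E (cost 22≤220, efficiency 85≥78, mass 1097≤1724).
J: not dominated.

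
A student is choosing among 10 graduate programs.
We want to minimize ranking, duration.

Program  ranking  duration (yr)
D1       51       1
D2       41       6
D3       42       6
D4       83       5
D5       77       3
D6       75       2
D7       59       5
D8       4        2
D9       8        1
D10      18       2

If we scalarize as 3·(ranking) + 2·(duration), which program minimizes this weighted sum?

D8

D1: 3·51 + 2·1 = 155
D2: 3·41 + 2·6 = 135
D3: 3·42 + 2·6 = 138
D4: 3·83 + 2·5 = 259
D5: 3·77 + 2·3 = 237
D6: 3·75 + 2·2 = 229
D7: 3·59 + 2·5 = 187
D8: 3·4 + 2·2 = 16
D9: 3·8 + 2·1 = 26
D10: 3·18 + 2·2 = 58
Lowest: D8 at 16.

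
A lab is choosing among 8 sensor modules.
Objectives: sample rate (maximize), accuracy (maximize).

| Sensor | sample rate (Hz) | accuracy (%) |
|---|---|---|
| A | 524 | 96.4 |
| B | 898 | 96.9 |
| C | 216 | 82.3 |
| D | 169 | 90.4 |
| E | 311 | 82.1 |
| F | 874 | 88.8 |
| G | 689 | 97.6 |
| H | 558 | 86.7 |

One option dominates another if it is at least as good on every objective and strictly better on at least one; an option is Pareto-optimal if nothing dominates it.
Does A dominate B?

A vs B: A is worse on sample rate (524 vs 898), so it does not dominate B.

No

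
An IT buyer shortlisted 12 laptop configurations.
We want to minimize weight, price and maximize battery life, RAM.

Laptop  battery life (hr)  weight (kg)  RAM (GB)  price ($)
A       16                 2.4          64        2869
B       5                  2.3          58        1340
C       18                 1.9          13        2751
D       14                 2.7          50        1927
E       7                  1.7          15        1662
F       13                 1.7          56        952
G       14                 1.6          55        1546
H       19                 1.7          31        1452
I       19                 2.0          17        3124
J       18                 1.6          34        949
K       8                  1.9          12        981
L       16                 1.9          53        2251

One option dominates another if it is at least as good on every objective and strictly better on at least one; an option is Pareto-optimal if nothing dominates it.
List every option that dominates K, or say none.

F, J

F: battery life 13≥8, weight 1.7≤1.9, RAM 56≥12, price 952≤981 — dominates K.
J: battery life 18≥8, weight 1.6≤1.9, RAM 34≥12, price 949≤981 — dominates K.
Others (A, B, C, D, E, G, H, I, L) are each worse than K on at least one objective.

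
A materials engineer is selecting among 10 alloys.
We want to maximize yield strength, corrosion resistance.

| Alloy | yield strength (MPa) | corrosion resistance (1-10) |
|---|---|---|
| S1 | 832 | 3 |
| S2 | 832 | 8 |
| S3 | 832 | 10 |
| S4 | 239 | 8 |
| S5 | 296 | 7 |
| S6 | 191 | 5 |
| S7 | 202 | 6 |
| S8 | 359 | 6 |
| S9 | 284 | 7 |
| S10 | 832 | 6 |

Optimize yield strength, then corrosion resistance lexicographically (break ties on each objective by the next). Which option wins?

First maximize yield strength: best is 832, kept {S1, S2, S3, S10}.
Then maximize corrosion resistance: best is 10, kept {S3}.

S3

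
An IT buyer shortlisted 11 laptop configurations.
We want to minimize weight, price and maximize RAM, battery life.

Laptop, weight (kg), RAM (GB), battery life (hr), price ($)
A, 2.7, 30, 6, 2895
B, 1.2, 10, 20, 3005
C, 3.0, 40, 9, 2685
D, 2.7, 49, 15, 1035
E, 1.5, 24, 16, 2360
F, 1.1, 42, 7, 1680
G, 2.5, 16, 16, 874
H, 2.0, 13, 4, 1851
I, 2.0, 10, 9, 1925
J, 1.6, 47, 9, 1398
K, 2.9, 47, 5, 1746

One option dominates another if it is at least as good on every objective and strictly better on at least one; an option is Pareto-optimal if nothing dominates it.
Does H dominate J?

H vs J: H is worse on weight (2.0 vs 1.6), so it does not dominate J.

No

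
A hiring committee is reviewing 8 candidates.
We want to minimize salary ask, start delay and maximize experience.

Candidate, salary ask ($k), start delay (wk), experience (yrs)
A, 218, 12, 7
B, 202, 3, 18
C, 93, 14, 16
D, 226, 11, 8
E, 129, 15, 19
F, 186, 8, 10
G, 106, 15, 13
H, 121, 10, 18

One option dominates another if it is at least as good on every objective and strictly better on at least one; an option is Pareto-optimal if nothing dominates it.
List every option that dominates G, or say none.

C

C: salary ask 93≤106, start delay 14≤15, experience 16≥13 — dominates G.
Others (A, B, D, E, F, H) are each worse than G on at least one objective.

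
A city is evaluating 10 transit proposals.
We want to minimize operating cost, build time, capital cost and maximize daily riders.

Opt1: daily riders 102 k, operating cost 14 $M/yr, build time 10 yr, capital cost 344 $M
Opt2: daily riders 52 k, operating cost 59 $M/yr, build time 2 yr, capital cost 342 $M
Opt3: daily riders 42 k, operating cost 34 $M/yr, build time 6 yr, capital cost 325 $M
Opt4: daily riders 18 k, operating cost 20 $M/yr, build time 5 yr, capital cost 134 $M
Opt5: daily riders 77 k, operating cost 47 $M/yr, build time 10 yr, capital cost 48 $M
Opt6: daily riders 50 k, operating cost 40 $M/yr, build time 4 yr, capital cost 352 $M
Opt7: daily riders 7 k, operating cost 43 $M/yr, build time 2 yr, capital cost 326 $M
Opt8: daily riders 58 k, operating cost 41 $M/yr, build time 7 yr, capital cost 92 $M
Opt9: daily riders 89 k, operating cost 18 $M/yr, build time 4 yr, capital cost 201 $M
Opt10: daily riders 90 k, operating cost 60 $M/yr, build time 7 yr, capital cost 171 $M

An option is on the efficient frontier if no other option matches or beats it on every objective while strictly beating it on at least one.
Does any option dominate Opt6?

Opt9 vs Opt6: daily riders 89≥50, operating cost 18≤40, build time 4≤4, capital cost 201≤352 — Opt9 is at least as good on every objective and strictly better on at least one, so Opt9 dominates Opt6.

Yes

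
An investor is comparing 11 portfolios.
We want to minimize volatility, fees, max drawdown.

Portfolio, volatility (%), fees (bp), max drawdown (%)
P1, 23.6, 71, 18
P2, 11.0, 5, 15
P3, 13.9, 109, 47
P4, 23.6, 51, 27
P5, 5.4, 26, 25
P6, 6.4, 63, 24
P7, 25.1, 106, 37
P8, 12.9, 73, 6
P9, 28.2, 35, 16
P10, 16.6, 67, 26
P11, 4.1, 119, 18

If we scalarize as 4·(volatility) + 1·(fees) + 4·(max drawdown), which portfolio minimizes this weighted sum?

P1: 4·23.6 + 1·71 + 4·18 = 237.4
P2: 4·11.0 + 1·5 + 4·15 = 109.0
P3: 4·13.9 + 1·109 + 4·47 = 352.6
P4: 4·23.6 + 1·51 + 4·27 = 253.4
P5: 4·5.4 + 1·26 + 4·25 = 147.6
P6: 4·6.4 + 1·63 + 4·24 = 184.6
P7: 4·25.1 + 1·106 + 4·37 = 354.4
P8: 4·12.9 + 1·73 + 4·6 = 148.6
P9: 4·28.2 + 1·35 + 4·16 = 211.8
P10: 4·16.6 + 1·67 + 4·26 = 237.4
P11: 4·4.1 + 1·119 + 4·18 = 207.4
Lowest: P2 at 109.0.

P2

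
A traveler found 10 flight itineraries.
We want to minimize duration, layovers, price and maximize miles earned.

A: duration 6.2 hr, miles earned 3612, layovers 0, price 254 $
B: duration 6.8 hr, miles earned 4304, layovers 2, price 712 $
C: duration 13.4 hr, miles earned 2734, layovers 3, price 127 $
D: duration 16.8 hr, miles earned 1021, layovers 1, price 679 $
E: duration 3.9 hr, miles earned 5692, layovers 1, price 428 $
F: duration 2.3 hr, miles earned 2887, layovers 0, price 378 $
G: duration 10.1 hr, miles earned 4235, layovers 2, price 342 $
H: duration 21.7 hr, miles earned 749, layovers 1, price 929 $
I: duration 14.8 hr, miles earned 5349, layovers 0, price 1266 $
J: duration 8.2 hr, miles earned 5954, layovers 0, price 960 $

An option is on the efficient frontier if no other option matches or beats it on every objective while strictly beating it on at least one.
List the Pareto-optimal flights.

A: not dominated.
B: dominated by E (duration 3.9≤6.8, miles earned 5692≥4304, layovers 1≤2, price 428≤712).
C: not dominated (best price).
D: dominated by A (duration 6.2≤16.8, miles earned 3612≥1021, layovers 0≤1, price 254≤679).
E: not dominated.
F: not dominated (best duration).
G: not dominated.
H: dominated by A (duration 6.2≤21.7, miles earned 3612≥749, layovers 0≤1, price 254≤929).
I: dominated by J (duration 8.2≤14.8, miles earned 5954≥5349, layovers 0≤0, price 960≤1266).
J: not dominated (best miles earned).

A, C, E, F, G, J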